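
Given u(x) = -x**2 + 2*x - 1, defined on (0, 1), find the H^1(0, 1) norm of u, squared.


||u||_{H^1}^2 = 23/15

The H^1 norm (squared) on an interval (0, L) is
  ||u||_{H^1}^2 = ∫_0^L u(x)^2 dx + ∫_0^L u'(x)^2 dx.
Compute u'(x) = 2 - 2*x.
Then u(x)^2 = x**4 - 4*x**3 + 6*x**2 - 4*x + 1 and u'(x)^2 = 4*x**2 - 8*x + 4.
Integrate each monomial from 0 to 1 using ∫_0^1 c·x^n dx = c·1^(n+1)/(n+1):
  ∫_0^1 u(x)^2 dx = ∫_0^1 (x^4 - 4*x^3 + 6*x^2 - 4*x + 1) dx. Term by term:
    ∫_0^1 x^4 dx = 1/5;  ∫_0^1 -4*x^3 dx = -1;  ∫_0^1 6*x^2 dx = 2;
    ∫_0^1 -4*x dx = -2;  ∫_0^1 1 dx = 1.
  Sum: 1/5 − 1 + 2 − 2 + 1 = 1/5.
  ∫_0^1 u'(x)^2 dx = ∫_0^1 (4*x^2 - 8*x + 4) dx. Term by term:
    ∫_0^1 4*x^2 dx = 4/3;  ∫_0^1 -8*x dx = -4;  ∫_0^1 4 dx = 4.
  Sum: 4/3 − 4 + 4 = 4/3.
Adding: ||u||_{H^1}^2 = 1/5 + 4/3 = 23/15.


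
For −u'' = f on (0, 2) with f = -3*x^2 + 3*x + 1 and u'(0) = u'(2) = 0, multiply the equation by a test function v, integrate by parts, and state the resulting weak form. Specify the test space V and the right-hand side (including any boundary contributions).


V = H^1(0, 2) (no boundary constraint on v; u is determined up to an additive constant); weak form: ∫_0^2 u'v' dx = ∫_0^2 (-3*x^2 + 3*x + 1) v dx for all v ∈ V.

Multiply both sides by a test function v and integrate from 0 to 2:
  ∫_0^2 −u''(x) v(x) dx = ∫_0^2 f(x) v(x) dx.
Integrate the LHS by parts once:
  ∫_0^2 −u'' v dx = −[u'(x) v(x)]_0^2 + ∫_0^2 u'(x) v'(x) dx.
Thus ∫_0^2 u'(x) v'(x) dx = ∫_0^2 f(x) v(x) dx + [u'(x) v(x)]_0^2.
Choose V so that boundary terms are either known or forced to vanish.
u has homogeneous Neumann: u'(0) = u'(2) = 0. So [u' v]_0^2 = 0·v(2) − 0·v(0) = 0 for any v; take V = H^1(0, 2).
Weak formulation: find u (satisfying any essential BC) such that ∫_0^2 u'(x) v'(x) dx = ∫_0^2 f v dx for all v ∈ V (homogeneous Neumann, so boundary terms vanish).
Substituting f(x) = -3*x^2 + 3*x + 1, the right-hand side is ∫_0^2 (-3*x^2 + 3*x + 1) v dx.
Compatibility check (pure Neumann): taking v ≡ 1 ∈ V gives 0 = ∫_0^2 f dx + (0) − (0), i.e. ∫_0^2 f dx must equal u'(0) − u'(2) = 0. Indeed ∫_0^2 (-3*x^2 + 3*x + 1) dx = 0, so the data are compatible. The solution is then unique only up to an additive constant (fix it e.g. by requiring ∫_0^2 u dx = 0).


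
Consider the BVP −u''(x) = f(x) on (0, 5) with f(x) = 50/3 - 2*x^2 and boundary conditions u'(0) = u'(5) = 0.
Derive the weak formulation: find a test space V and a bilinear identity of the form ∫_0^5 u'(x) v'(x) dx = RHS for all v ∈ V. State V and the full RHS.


V = H^1(0, 5) (no boundary constraint on v; u is determined up to an additive constant); weak form: ∫_0^5 u'v' dx = ∫_0^5 (50/3 - 2*x^2) v dx for all v ∈ V.

Multiply both sides by a test function v and integrate from 0 to 5:
  ∫_0^5 −u''(x) v(x) dx = ∫_0^5 f(x) v(x) dx.
Integrate the LHS by parts once:
  ∫_0^5 −u'' v dx = −[u'(x) v(x)]_0^5 + ∫_0^5 u'(x) v'(x) dx.
Thus ∫_0^5 u'(x) v'(x) dx = ∫_0^5 f(x) v(x) dx + [u'(x) v(x)]_0^5.
Choose V so that boundary terms are either known or forced to vanish.
u has homogeneous Neumann: u'(0) = u'(5) = 0. So [u' v]_0^5 = 0·v(5) − 0·v(0) = 0 for any v; take V = H^1(0, 5).
Weak formulation: find u (satisfying any essential BC) such that ∫_0^5 u'(x) v'(x) dx = ∫_0^5 f v dx for all v ∈ V (homogeneous Neumann, so boundary terms vanish).
Substituting f(x) = 50/3 - 2*x^2, the right-hand side is ∫_0^5 (50/3 - 2*x^2) v dx.
Compatibility check (pure Neumann): taking v ≡ 1 ∈ V gives 0 = ∫_0^5 f dx + (0) − (0), i.e. ∫_0^5 f dx must equal u'(0) − u'(5) = 0. Indeed ∫_0^5 (50/3 - 2*x^2) dx = 0, so the data are compatible. The solution is then unique only up to an additive constant (fix it e.g. by requiring ∫_0^5 u dx = 0).


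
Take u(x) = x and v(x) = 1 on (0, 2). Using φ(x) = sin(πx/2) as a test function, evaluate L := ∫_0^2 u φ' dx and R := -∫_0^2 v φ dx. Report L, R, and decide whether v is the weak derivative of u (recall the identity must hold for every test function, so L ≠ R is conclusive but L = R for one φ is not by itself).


LHS = -4/π, RHS = -4/π. Yes, v = u' weakly.

u(x) = x, classical derivative u'(x) = 1.
φ(x) = sin(πx/2), so φ'(x) = π*cos(π*x/2)/2.
Note φ(0) = φ(2) = 0, so the boundary term u·φ vanishes.
LHS = ∫_0^2 u(x) φ'(x) dx = ∫_0^2 (π*x*cos(π*x/2)/2) dx. Term by term:
  ∫_0^2 π*x*cos(π*x/2)/2 dx = -4/π.
So LHS = -4/π.
∫_0^2 v(x) φ(x) dx = ∫_0^2 (sin(π*x/2)) dx. Term by term:
  ∫_0^2 sin(π*x/2) dx = 4/π.
So RHS = -∫_0^2 v(x) φ(x) dx = -4/π.
LHS = RHS, so the identity holds for this test φ.
Moreover u is smooth here and v(x) = u'(x) = 1 pointwise, so the identity holds for every test function. Hence v is the weak derivative of u.


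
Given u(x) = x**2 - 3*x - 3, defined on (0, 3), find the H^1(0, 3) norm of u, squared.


||u||_{H^1}^2 = 711/10

The H^1 norm (squared) on an interval (0, L) is
  ||u||_{H^1}^2 = ∫_0^L u(x)^2 dx + ∫_0^L u'(x)^2 dx.
Compute u'(x) = 2*x - 3.
Then u(x)^2 = x**4 - 6*x**3 + 3*x**2 + 18*x + 9 and u'(x)^2 = 4*x**2 - 12*x + 9.
Integrate each monomial from 0 to 3 using ∫_0^3 c·x^n dx = c·3^(n+1)/(n+1):
  ∫_0^3 u(x)^2 dx = ∫_0^3 (x^4 - 6*x^3 + 3*x^2 + 18*x + 9) dx. Term by term:
    ∫_0^3 x^4 dx = 243/5;  ∫_0^3 -6*x^3 dx = -243/2;  ∫_0^3 3*x^2 dx = 27;
    ∫_0^3 18*x dx = 81;  ∫_0^3 9 dx = 27.
  Sum: 243/5 − 243/2 + 27 + 81 + 27 = 621/10.
  ∫_0^3 u'(x)^2 dx = ∫_0^3 (4*x^2 - 12*x + 9) dx. Term by term:
    ∫_0^3 4*x^2 dx = 36;  ∫_0^3 -12*x dx = -54;  ∫_0^3 9 dx = 27.
  Sum: 36 − 54 + 27 = 9.
Adding: ||u||_{H^1}^2 = 621/10 + 9 = 711/10.


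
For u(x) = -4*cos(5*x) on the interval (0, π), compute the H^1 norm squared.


||u||_{H^1(0,π)}^2 = 208*π

u'(x) = 20*sin(5*x).
Expand u² and (u')² and integrate term by term on (0, π), using: for integers n ≥ 1, ∫_0^π sin²(nx) dx = ∫_0^π cos²(nx) dx = π/2; for n ≠ n', ∫_0^π sin(nx)sin(n'x) dx = ∫_0^π cos(nx)cos(n'x) dx = 0; and by product-to-sum, ∫_0^π sin(nx)cos(n'x) dx = ½∫_0^π [sin((n+n')x) + sin((n−n')x)] dx, which is 0 when n+n' is even and 2n/(n²−n'²) when n+n' is odd (it need not vanish on (0, π)).
  u² squared terms: (-4)²·∫cos(5x)² dx = 16·π/2 = 8*π.
  So ∫_0^π u² dx = 8*π.
  (u')² squared terms: (20)²·∫sin(5x)² dx = 400·π/2 = 200*π.
  So ∫_0^π (u')² dx = 200*π.
||u||_{H^1}^2 = (8*π) + (200*π) = 208*π.


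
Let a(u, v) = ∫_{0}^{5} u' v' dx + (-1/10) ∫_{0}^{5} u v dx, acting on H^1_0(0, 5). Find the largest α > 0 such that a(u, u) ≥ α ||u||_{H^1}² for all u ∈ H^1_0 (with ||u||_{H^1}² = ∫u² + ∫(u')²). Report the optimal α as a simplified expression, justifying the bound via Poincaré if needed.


α = (-5/2 + π^2)/(π^2 + 25)

Coercivity of a(·,·) on H^1_0(0, 5) means a(u, u) ≥ α ||u||_{H^1}² for every u ∈ H^1_0.
The interval has length L = 5, and Poincaré/coercivity depend only on L. Here a(u, u) = ∫(u')² + (-1/10)·∫u².
Here c = -1/10 < 0 with |c| < (π/L)² = π^2/25, so coercivity still holds. The condition a(u,u) ≥ α||u||_{H^1}² reads (1−α)∫(u')² ≥ (α−c)∫u². Any admissible α is ≤ 1 (rapidly oscillating u have ∫u²/∫(u')² → 0), and α = 1 would force 0 ≥ (1−c)∫u², impossible since c < 1; so 1−α > 0. By the sharp Poincaré inequality on H^1_0 of an interval of length L, ∫(u')² ≥ (π/L)²∫u² with equality for the first sine mode sin(π(x−x₀)/L) (x₀ the left endpoint), so the inequality holds for all u iff (1−α)(π/L)² ≥ α − c, i.e. α ≤ ((π/L)² + c)/((π/L)² + 1) = (1 + c(L/π)²)/(1 + (L/π)²). (Direct route, valid since c ≤ 0: Poincaré gives c∫u² ≥ c(L/π)²∫(u')², so a(u,u) ≥ (1 + c(L/π)²)∫(u')², while ||u||_{H^1}² ≤ (1 + (L/π)²)∫(u')²; dividing yields the same α.) With (π/L)² = π^2/25 and c = -1/10, the largest admissible constant is α = ((π/L)² + c)/((π/L)² + 1).
Simplifying, α = (-5/2 + π^2)/(π^2 + 25).


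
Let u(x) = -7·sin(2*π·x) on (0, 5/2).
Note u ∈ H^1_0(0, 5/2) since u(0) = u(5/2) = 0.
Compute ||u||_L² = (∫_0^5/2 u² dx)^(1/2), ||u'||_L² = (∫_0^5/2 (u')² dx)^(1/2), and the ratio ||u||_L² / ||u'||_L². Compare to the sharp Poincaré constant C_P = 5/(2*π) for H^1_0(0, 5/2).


||u||_L² / ||u'||_L² = 1/(2*π) < C_P = 5/(2*π).

u(x) = -7·sin(2*π·x), so u'(x) = -14*π*cos(2*π*x).
Writing u(x) = A·sin(kπx/L) with A = -7 and k = 5, use ∫_0^L sin²(kπx/L) dx = L/2 and ∫_0^L cos²(kπx/L) dx = L/2.
u² = 49·sin²(2*π·x) and (u')² = 196*π^2·cos²(2*π·x), and each of sin², cos² integrates to L/2 = 5/4 over (0, 5/2).
∫_0^5/2 u² dx = 245/4, so ||u||_L² = 7*sqrt(5)/2.
∫_0^5/2 (u')² dx = 245*π^2, so ||u'||_L² = 7*sqrt(5)*π.
Ratio ||u||_L² / ||u'||_L² = 1/(2*π).
Sharp Poincaré constant on H^1_0(0, 5/2) is C_P = L/π = 5/(2*π), achieved by sin(2*π/5·x).
This is the k = 5 harmonic; the ratio L/(kπ) is strictly less than C_P = L/π, consistent with the sharp inequality ||u||_L² ≤ C_P ||u'||_L².


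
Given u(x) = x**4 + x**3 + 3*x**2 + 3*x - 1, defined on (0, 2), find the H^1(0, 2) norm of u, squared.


||u||_{H^1}^2 = 120296/63

The H^1 norm (squared) on an interval (0, L) is
  ||u||_{H^1}^2 = ∫_0^L u(x)^2 dx + ∫_0^L u'(x)^2 dx.
Compute u'(x) = 4*x**3 + 3*x**2 + 6*x + 3.
Then u(x)^2 = x**8 + 2*x**7 + 7*x**6 + 12*x**5 + 13*x**4 + 16*x**3 + 3*x**2 - 6*x + 1 and u'(x)^2 = 16*x**6 + 24*x**5 + 57*x**4 + 60*x**3 + 54*x**2 + 36*x + 9.
Integrate each monomial from 0 to 2 using ∫_0^2 c·x^n dx = c·2^(n+1)/(n+1):
  ∫_0^2 u(x)^2 dx = ∫_0^2 (x^8 + 2*x^7 + 7*x^6 + 12*x^5 + 13*x^4 + 16*x^3 + 3*x^2 - 6*x + 1) dx. Term by term:
    ∫_0^2 x^8 dx = 512/9;  ∫_0^2 2*x^7 dx = 64;  ∫_0^2 7*x^6 dx = 128;
    ∫_0^2 12*x^5 dx = 128;  ∫_0^2 13*x^4 dx = 416/5;  ∫_0^2 16*x^3 dx = 64;
    ∫_0^2 3*x^2 dx = 8;  ∫_0^2 -6*x dx = -12;  ∫_0^2 1 dx = 2.
  Sum: 512/9 + 64 + 128 + 128 + 416/5 + 64 + 8 − 12 + 2 = 23494/45.
  ∫_0^2 u'(x)^2 dx = ∫_0^2 (16*x^6 + 24*x^5 + 57*x^4 + 60*x^3 + 54*x^2 + 36*x + 9) dx. Term by term:
    ∫_0^2 16*x^6 dx = 2048/7;  ∫_0^2 24*x^5 dx = 256;  ∫_0^2 57*x^4 dx = 1824/5;
    ∫_0^2 60*x^3 dx = 240;  ∫_0^2 54*x^2 dx = 144;  ∫_0^2 36*x dx = 72;
    ∫_0^2 9 dx = 18.
  Sum: 2048/7 + 256 + 1824/5 + 240 + 144 + 72 + 18 = 48558/35.
Adding: ||u||_{H^1}^2 = 23494/45 + 48558/35 = 120296/63.


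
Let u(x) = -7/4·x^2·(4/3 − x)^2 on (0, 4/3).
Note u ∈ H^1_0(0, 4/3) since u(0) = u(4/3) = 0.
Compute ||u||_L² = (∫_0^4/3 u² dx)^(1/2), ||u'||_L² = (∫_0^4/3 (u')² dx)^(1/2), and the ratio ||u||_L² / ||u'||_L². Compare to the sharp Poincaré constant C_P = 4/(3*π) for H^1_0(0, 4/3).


||u||_L² / ||u'||_L² = 2*sqrt(3)/9 < C_P = 4/(3*π).

u(x) = -7/4·x^2·(4/3 − x)^2, so u'(x) = 7*x*(-9*x^2 + 18*x - 8)/9.
u(x) = -7/4·x^2·(4/3 − x)^2 vanishes at x = 0 and x = 4/3, so u ∈ H^1_0(0, 4/3). Differentiate via the product rule and integrate the resulting polynomials term by term.
  ∫_0^4/3 u² dx = ∫_0^4/3 (49*x^8/16 - 49*x^7/3 + 98*x^6/3 - 784*x^5/27 + 784*x^4/81) dx. Term by term:
    ∫_0^4/3 49*x^8/16 dx = 802816/177147;  ∫_0^4/3 -49*x^7/3 dx = -401408/19683;  ∫_0^4/3 98*x^6/3 dx = 229376/6561;
    ∫_0^4/3 -784*x^5/27 dx = -1605632/59049;  ∫_0^4/3 784*x^4/81 dx = 802816/98415.
  Sum: 802816/177147 − 401408/19683 + 229376/6561 − 1605632/59049 + 802816/98415 = 57344/885735.
  ∫_0^4/3 (u')² dx = ∫_0^4/3 (49*x^6 - 196*x^5 + 2548*x^4/9 - 1568*x^3/9 + 3136*x^2/81) dx. Term by term:
    ∫_0^4/3 49*x^6 dx = 114688/2187;  ∫_0^4/3 -196*x^5 dx = -401408/2187;  ∫_0^4/3 2548*x^4/9 dx = 2609152/10935;
    ∫_0^4/3 -1568*x^3/9 dx = -100352/729;  ∫_0^4/3 3136*x^2/81 dx = 200704/6561.
  Sum: 114688/2187 − 401408/2187 + 2609152/10935 − 100352/729 + 200704/6561 = 14336/32805.
∫_0^4/3 u² dx = 57344/885735, so ||u||_L² = 64*sqrt(210)/3645.
∫_0^4/3 (u')² dx = 14336/32805, so ||u'||_L² = 32*sqrt(70)/405.
Ratio ||u||_L² / ||u'||_L² = 2*sqrt(3)/9.
Sharp Poincaré constant on H^1_0(0, 4/3) is C_P = L/π = 4/(3*π), achieved by sin(3*π/4·x).
A polynomial bump cannot attain the sharp Poincaré constant (only the first sine eigenfunction does), so the ratio is strictly less than C_P, consistent with ||u||_L² ≤ C_P ||u'||_L².


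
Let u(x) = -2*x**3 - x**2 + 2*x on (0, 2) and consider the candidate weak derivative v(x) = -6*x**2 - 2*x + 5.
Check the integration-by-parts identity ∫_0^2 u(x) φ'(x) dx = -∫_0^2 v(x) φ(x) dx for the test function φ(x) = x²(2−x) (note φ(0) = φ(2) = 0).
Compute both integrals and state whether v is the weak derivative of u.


LHS = 40/3, RHS = 28/3. No, v is not the weak derivative of u.

u(x) = -2*x**3 - x**2 + 2*x, classical derivative u'(x) = -6*x**2 - 2*x + 2.
φ(x) = x²(2−x), so φ'(x) = x*(4 - 3*x).
Note φ(0) = φ(2) = 0, so the boundary term u·φ vanishes.
LHS = ∫_0^2 u(x) φ'(x) dx = ∫_0^2 (6*x^5 - 5*x^4 - 10*x^3 + 8*x^2) dx. Term by term:
  ∫_0^2 6*x^5 dx = 64;  ∫_0^2 -5*x^4 dx = -32;  ∫_0^2 -10*x^3 dx = -40;
  ∫_0^2 8*x^2 dx = 64/3.
Sum: 64 − 32 − 40 + 64/3 = 40/3.
So LHS = 40/3.
∫_0^2 v(x) φ(x) dx = ∫_0^2 (6*x^5 - 10*x^4 - 9*x^3 + 10*x^2) dx. Term by term:
  ∫_0^2 6*x^5 dx = 64;  ∫_0^2 -10*x^4 dx = -64;  ∫_0^2 -9*x^3 dx = -36;
  ∫_0^2 10*x^2 dx = 80/3.
Sum: 64 − 64 − 36 + 80/3 = -28/3.
So RHS = -∫_0^2 v(x) φ(x) dx = 28/3.
LHS − RHS = 4 ≠ 0, so the identity fails.
(For a valid weak derivative the identity must hold for EVERY test function, in particular this one. The failure shows v is NOT the weak derivative of u.)
Correct weak derivative would be u'(x) = -6*x**2 - 2*x + 2.


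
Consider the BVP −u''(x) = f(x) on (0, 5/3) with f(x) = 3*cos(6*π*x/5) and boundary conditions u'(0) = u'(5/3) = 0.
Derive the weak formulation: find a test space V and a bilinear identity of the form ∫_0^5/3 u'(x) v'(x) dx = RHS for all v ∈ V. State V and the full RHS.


V = H^1(0, 5/3) (no boundary constraint on v; u is determined up to an additive constant); weak form: ∫_0^5/3 u'v' dx = ∫_0^5/3 (3*cos(6*π*x/5)) v dx for all v ∈ V.

Multiply both sides by a test function v and integrate from 0 to 5/3:
  ∫_0^5/3 −u''(x) v(x) dx = ∫_0^5/3 f(x) v(x) dx.
Integrate the LHS by parts once:
  ∫_0^5/3 −u'' v dx = −[u'(x) v(x)]_0^5/3 + ∫_0^5/3 u'(x) v'(x) dx.
Thus ∫_0^5/3 u'(x) v'(x) dx = ∫_0^5/3 f(x) v(x) dx + [u'(x) v(x)]_0^5/3.
Choose V so that boundary terms are either known or forced to vanish.
u has homogeneous Neumann: u'(0) = u'(5/3) = 0. So [u' v]_0^5/3 = 0·v(5/3) − 0·v(0) = 0 for any v; take V = H^1(0, 5/3).
Weak formulation: find u (satisfying any essential BC) such that ∫_0^5/3 u'(x) v'(x) dx = ∫_0^5/3 f v dx for all v ∈ V (homogeneous Neumann, so boundary terms vanish).
Substituting f(x) = 3*cos(6*π*x/5), the right-hand side is ∫_0^5/3 (3*cos(6*π*x/5)) v dx.
Compatibility check (pure Neumann): taking v ≡ 1 ∈ V gives 0 = ∫_0^5/3 f dx + (0) − (0), i.e. ∫_0^5/3 f dx must equal u'(0) − u'(5/3) = 0. Indeed ∫_0^5/3 (3*cos(6*π*x/5)) dx = 0, so the data are compatible. The solution is then unique only up to an additive constant (fix it e.g. by requiring ∫_0^5/3 u dx = 0).


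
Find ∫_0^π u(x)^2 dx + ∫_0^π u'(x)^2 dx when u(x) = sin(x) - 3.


||u||_{H^1(0,π)}^2 = -12 + 10*π

u'(x) = cos(x).
Expand u² and (u')² and integrate term by term on (0, π), using: for integers n ≥ 1, ∫_0^π sin²(nx) dx = ∫_0^π cos²(nx) dx = π/2; for n ≠ n', ∫_0^π sin(nx)sin(n'x) dx = ∫_0^π cos(nx)cos(n'x) dx = 0; and by product-to-sum, ∫_0^π sin(nx)cos(n'x) dx = ½∫_0^π [sin((n+n')x) + sin((n−n')x)] dx, which is 0 when n+n' is even and 2n/(n²−n'²) when n+n' is odd (it need not vanish on (0, π)). For the constant mode: ∫_0^π 1 dx = π, ∫_0^π cos(nx) dx = 0, ∫_0^π sin(nx) dx = (1−(−1)^n)/n.
  u² squared terms: (-3)²·∫1 dx = 9·π = 9*π;  (1)²·∫sin(x)² dx = 1·π/2 = π/2.
  u² cross terms: 2·(-3)·(1)·∫1·sin(x) dx = -6·(2) = -12.
  So ∫_0^π u² dx = 9*π + π/2 − 12 = -12 + 19*π/2.
  (u')² squared terms: (1)²·∫cos(x)² dx = 1·π/2 = π/2.
  So ∫_0^π (u')² dx = π/2.
||u||_{H^1}^2 = (-12 + 19*π/2) + (π/2) = -12 + 10*π.


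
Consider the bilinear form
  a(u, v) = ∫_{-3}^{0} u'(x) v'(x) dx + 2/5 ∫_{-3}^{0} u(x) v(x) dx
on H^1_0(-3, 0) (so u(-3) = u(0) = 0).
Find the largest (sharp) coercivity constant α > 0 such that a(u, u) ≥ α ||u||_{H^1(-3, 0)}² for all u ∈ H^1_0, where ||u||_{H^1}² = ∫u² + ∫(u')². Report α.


α = (18/5 + π^2)/(9 + π^2)

Coercivity of a(·,·) on H^1_0(-3, 0) means a(u, u) ≥ α ||u||_{H^1}² for every u ∈ H^1_0.
The interval has length L = 3, and Poincaré/coercivity depend only on L. Here a(u, u) = ∫(u')² + (2/5)·∫u².
Here 0 < c = 2/5 < 1. The condition a(u,u) ≥ α||u||_{H^1}² reads (1−α)∫(u')² ≥ (α−c)∫u². Any admissible α is ≤ 1 (rapidly oscillating u have ∫u²/∫(u')² → 0), and α = 1 would force 0 ≥ (1−c)∫u², impossible since c < 1; so 1−α > 0. By the sharp Poincaré inequality on H^1_0 of an interval of length L, ∫(u')² ≥ (π/L)²∫u² with equality for the first sine mode sin(π(x−x₀)/L) (x₀ the left endpoint), so the inequality holds for all u iff (1−α)(π/L)² ≥ α − c, i.e. α ≤ ((π/L)² + c)/((π/L)² + 1) = (1 + c(L/π)²)/(1 + (L/π)²). With (π/L)² = π^2/9 and c = 2/5, the largest admissible constant is α = ((π/L)² + c)/((π/L)² + 1).
Simplifying, α = (18/5 + π^2)/(9 + π^2).


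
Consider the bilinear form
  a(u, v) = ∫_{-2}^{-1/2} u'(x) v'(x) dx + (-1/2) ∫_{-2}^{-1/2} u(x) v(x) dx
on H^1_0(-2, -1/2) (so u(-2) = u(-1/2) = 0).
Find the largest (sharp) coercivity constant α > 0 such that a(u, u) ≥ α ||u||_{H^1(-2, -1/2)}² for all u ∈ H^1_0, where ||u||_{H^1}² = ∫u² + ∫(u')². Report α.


α = (-9 + 8*π^2)/(2*(9 + 4*π^2))

Coercivity of a(·,·) on H^1_0(-2, -1/2) means a(u, u) ≥ α ||u||_{H^1}² for every u ∈ H^1_0.
The interval has length L = 3/2, and Poincaré/coercivity depend only on L. Here a(u, u) = ∫(u')² + (-1/2)·∫u².
Here c = -1/2 < 0 with |c| < (π/L)² = 4*π^2/9, so coercivity still holds. The condition a(u,u) ≥ α||u||_{H^1}² reads (1−α)∫(u')² ≥ (α−c)∫u². Any admissible α is ≤ 1 (rapidly oscillating u have ∫u²/∫(u')² → 0), and α = 1 would force 0 ≥ (1−c)∫u², impossible since c < 1; so 1−α > 0. By the sharp Poincaré inequality on H^1_0 of an interval of length L, ∫(u')² ≥ (π/L)²∫u² with equality for the first sine mode sin(π(x−x₀)/L) (x₀ the left endpoint), so the inequality holds for all u iff (1−α)(π/L)² ≥ α − c, i.e. α ≤ ((π/L)² + c)/((π/L)² + 1) = (1 + c(L/π)²)/(1 + (L/π)²). (Direct route, valid since c ≤ 0: Poincaré gives c∫u² ≥ c(L/π)²∫(u')², so a(u,u) ≥ (1 + c(L/π)²)∫(u')², while ||u||_{H^1}² ≤ (1 + (L/π)²)∫(u')²; dividing yields the same α.) With (π/L)² = 4*π^2/9 and c = -1/2, the largest admissible constant is α = ((π/L)² + c)/((π/L)² + 1).
Simplifying, α = (-9 + 8*π^2)/(2*(9 + 4*π^2)).


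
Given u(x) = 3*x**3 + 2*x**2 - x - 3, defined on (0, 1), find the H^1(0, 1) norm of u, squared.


||u||_{H^1}^2 = 7613/210

The H^1 norm (squared) on an interval (0, L) is
  ||u||_{H^1}^2 = ∫_0^L u(x)^2 dx + ∫_0^L u'(x)^2 dx.
Compute u'(x) = 9*x**2 + 4*x - 1.
Then u(x)^2 = 9*x**6 + 12*x**5 - 2*x**4 - 22*x**3 - 11*x**2 + 6*x + 9 and u'(x)^2 = 81*x**4 + 72*x**3 - 2*x**2 - 8*x + 1.
Integrate each monomial from 0 to 1 using ∫_0^1 c·x^n dx = c·1^(n+1)/(n+1):
  ∫_0^1 u(x)^2 dx = ∫_0^1 (9*x^6 + 12*x^5 - 2*x^4 - 22*x^3 - 11*x^2 + 6*x + 9) dx. Term by term:
    ∫_0^1 9*x^6 dx = 9/7;  ∫_0^1 12*x^5 dx = 2;  ∫_0^1 -2*x^4 dx = -2/5;
    ∫_0^1 -22*x^3 dx = -11/2;  ∫_0^1 -11*x^2 dx = -11/3;  ∫_0^1 6*x dx = 3;
    ∫_0^1 9 dx = 9.
  Sum: 9/7 + 2 − 2/5 − 11/2 − 11/3 + 3 + 9 = 1201/210.
  ∫_0^1 u'(x)^2 dx = ∫_0^1 (81*x^4 + 72*x^3 - 2*x^2 - 8*x + 1) dx. Term by term:
    ∫_0^1 81*x^4 dx = 81/5;  ∫_0^1 72*x^3 dx = 18;  ∫_0^1 -2*x^2 dx = -2/3;
    ∫_0^1 -8*x dx = -4;  ∫_0^1 1 dx = 1.
  Sum: 81/5 + 18 − 2/3 − 4 + 1 = 458/15.
Adding: ||u||_{H^1}^2 = 1201/210 + 458/15 = 7613/210.


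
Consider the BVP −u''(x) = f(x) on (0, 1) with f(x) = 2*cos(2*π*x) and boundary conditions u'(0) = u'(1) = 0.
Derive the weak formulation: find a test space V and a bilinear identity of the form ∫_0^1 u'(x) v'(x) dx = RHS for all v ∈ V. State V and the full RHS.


V = H^1(0, 1) (no boundary constraint on v; u is determined up to an additive constant); weak form: ∫_0^1 u'v' dx = ∫_0^1 (2*cos(2*π*x)) v dx for all v ∈ V.

Multiply both sides by a test function v and integrate from 0 to 1:
  ∫_0^1 −u''(x) v(x) dx = ∫_0^1 f(x) v(x) dx.
Integrate the LHS by parts once:
  ∫_0^1 −u'' v dx = −[u'(x) v(x)]_0^1 + ∫_0^1 u'(x) v'(x) dx.
Thus ∫_0^1 u'(x) v'(x) dx = ∫_0^1 f(x) v(x) dx + [u'(x) v(x)]_0^1.
Choose V so that boundary terms are either known or forced to vanish.
u has homogeneous Neumann: u'(0) = u'(1) = 0. So [u' v]_0^1 = 0·v(1) − 0·v(0) = 0 for any v; take V = H^1(0, 1).
Weak formulation: find u (satisfying any essential BC) such that ∫_0^1 u'(x) v'(x) dx = ∫_0^1 f v dx for all v ∈ V (homogeneous Neumann, so boundary terms vanish).
Substituting f(x) = 2*cos(2*π*x), the right-hand side is ∫_0^1 (2*cos(2*π*x)) v dx.
Compatibility check (pure Neumann): taking v ≡ 1 ∈ V gives 0 = ∫_0^1 f dx + (0) − (0), i.e. ∫_0^1 f dx must equal u'(0) − u'(1) = 0. Indeed ∫_0^1 (2*cos(2*π*x)) dx = 0, so the data are compatible. The solution is then unique only up to an additive constant (fix it e.g. by requiring ∫_0^1 u dx = 0).


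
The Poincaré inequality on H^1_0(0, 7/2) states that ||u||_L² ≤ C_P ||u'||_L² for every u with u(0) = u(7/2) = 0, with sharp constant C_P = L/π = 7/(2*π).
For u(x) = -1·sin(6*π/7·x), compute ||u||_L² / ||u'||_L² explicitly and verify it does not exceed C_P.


||u||_L² / ||u'||_L² = 7/(6*π) < C_P = 7/(2*π).

u(x) = -1·sin(6*π/7·x), so u'(x) = -6*π*cos(6*π*x/7)/7.
Writing u(x) = A·sin(kπx/L) with A = -1 and k = 3, use ∫_0^L sin²(kπx/L) dx = L/2 and ∫_0^L cos²(kπx/L) dx = L/2.
u² = 1·sin²(6*π/7·x) and (u')² = 36*π^2/49·cos²(6*π/7·x), and each of sin², cos² integrates to L/2 = 7/4 over (0, 7/2).
∫_0^7/2 u² dx = 7/4, so ||u||_L² = sqrt(7)/2.
∫_0^7/2 (u')² dx = 9*π^2/7, so ||u'||_L² = 3*sqrt(7)*π/7.
Ratio ||u||_L² / ||u'||_L² = 7/(6*π).
Sharp Poincaré constant on H^1_0(0, 7/2) is C_P = L/π = 7/(2*π), achieved by sin(2*π/7·x).
This is the k = 3 harmonic; the ratio L/(kπ) is strictly less than C_P = L/π, consistent with the sharp inequality ||u||_L² ≤ C_P ||u'||_L².


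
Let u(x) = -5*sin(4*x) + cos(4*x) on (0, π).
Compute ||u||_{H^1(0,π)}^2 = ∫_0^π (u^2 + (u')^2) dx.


||u||_{H^1(0,π)}^2 = 221*π

u'(x) = -4*sin(4*x) - 20*cos(4*x).
Expand u² and (u')² and integrate term by term on (0, π), using: for integers n ≥ 1, ∫_0^π sin²(nx) dx = ∫_0^π cos²(nx) dx = π/2; for n ≠ n', ∫_0^π sin(nx)sin(n'x) dx = ∫_0^π cos(nx)cos(n'x) dx = 0; and by product-to-sum, ∫_0^π sin(nx)cos(n'x) dx = ½∫_0^π [sin((n+n')x) + sin((n−n')x)] dx, which is 0 when n+n' is even and 2n/(n²−n'²) when n+n' is odd (it need not vanish on (0, π)).
  u² squared terms: (-5)²·∫sin(4x)² dx = 25·π/2 = 25*π/2;  (1)²·∫cos(4x)² dx = 1·π/2 = π/2.
  u² cross terms: 2·(-5)·(1)·∫sin(4x)·cos(4x) dx = -10·(0) = 0.
  So ∫_0^π u² dx = 25*π/2 + π/2 + 0 = 13*π.
  (u')² squared terms: (-20)²·∫cos(4x)² dx = 400·π/2 = 200*π;  (-4)²·∫sin(4x)² dx = 16·π/2 = 8*π.
  (u')² cross terms: 2·(-20)·(-4)·∫cos(4x)·sin(4x) dx = 160·(0) = 0.
  So ∫_0^π (u')² dx = 200*π + 8*π + 0 = 208*π.
||u||_{H^1}^2 = (13*π) + (208*π) = 221*π.


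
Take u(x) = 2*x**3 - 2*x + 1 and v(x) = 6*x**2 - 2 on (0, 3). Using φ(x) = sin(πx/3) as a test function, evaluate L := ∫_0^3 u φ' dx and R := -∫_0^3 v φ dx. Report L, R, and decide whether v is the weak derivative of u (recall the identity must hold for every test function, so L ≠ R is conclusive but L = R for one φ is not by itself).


LHS = -150/π + 648/π^3, RHS = -150/π + 648/π^3. Yes, v = u' weakly.

u(x) = 2*x**3 - 2*x + 1, classical derivative u'(x) = 6*x**2 - 2.
φ(x) = sin(πx/3), so φ'(x) = π*cos(π*x/3)/3.
Note φ(0) = φ(3) = 0, so the boundary term u·φ vanishes.
LHS = ∫_0^3 u(x) φ'(x) dx = ∫_0^3 (2*π*x^3*cos(π*x/3)/3 - 2*π*x*cos(π*x/3)/3 + π*cos(π*x/3)/3) dx. Term by term:
  ∫_0^3 π*cos(π*x/3)/3 dx = 0;  ∫_0^3 -2*π*x*cos(π*x/3)/3 dx = 12/π;  ∫_0^3 2*π*x^3*cos(π*x/3)/3 dx = -162/π + 648/π^3.
Sum: 0 + 12/π + -162/π + 648/π^3 = -150/π + 648/π^3.
So LHS = -150/π + 648/π^3.
∫_0^3 v(x) φ(x) dx = ∫_0^3 (6*x^2*sin(π*x/3) - 2*sin(π*x/3)) dx. Term by term:
  ∫_0^3 -2*sin(π*x/3) dx = -12/π;  ∫_0^3 6*x^2*sin(π*x/3) dx = -648/π^3 + 162/π.
Sum: -12/π + -648/π^3 + 162/π = -648/π^3 + 150/π.
So RHS = -∫_0^3 v(x) φ(x) dx = -150/π + 648/π^3.
LHS = RHS, so the identity holds for this test φ.
Moreover u is smooth here and v(x) = u'(x) = 6*x**2 - 2 pointwise, so the identity holds for every test function. Hence v is the weak derivative of u.


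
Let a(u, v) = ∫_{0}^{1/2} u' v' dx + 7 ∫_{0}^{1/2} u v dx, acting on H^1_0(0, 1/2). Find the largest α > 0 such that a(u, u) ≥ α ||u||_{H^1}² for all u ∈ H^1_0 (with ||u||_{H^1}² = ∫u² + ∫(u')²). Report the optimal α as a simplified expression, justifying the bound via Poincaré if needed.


α = 1

Coercivity of a(·,·) on H^1_0(0, 1/2) means a(u, u) ≥ α ||u||_{H^1}² for every u ∈ H^1_0.
The interval has length L = 1/2, and Poincaré/coercivity depend only on L. Here a(u, u) = ∫(u')² + (7)·∫u².
Here c = 7 ≥ 1, so a(u,u) = ∫(u')² + c∫u² ≥ ∫(u')² + ∫u² = ||u||_{H^1}², i.e. α = 1 works. No larger α is possible: a(u,u) ≥ α||u||_{H^1}² means (1−α)∫(u')² ≥ (α−c)∫u², and for the modes u_n = sin(nπ(x−x₀)/L) (x₀ the left endpoint) one has ∫u_n²/∫(u_n')² = (L/(nπ))² → 0, so a(u_n,u_n)/||u_n||_{H^1}² → 1. Hence the optimal constant is α = 1.
Therefore α = 1.


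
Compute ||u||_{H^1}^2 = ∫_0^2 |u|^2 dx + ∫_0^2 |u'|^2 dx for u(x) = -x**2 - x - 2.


||u||_{H^1}^2 = 322/5

The H^1 norm (squared) on an interval (0, L) is
  ||u||_{H^1}^2 = ∫_0^L u(x)^2 dx + ∫_0^L u'(x)^2 dx.
Compute u'(x) = -2*x - 1.
Then u(x)^2 = x**4 + 2*x**3 + 5*x**2 + 4*x + 4 and u'(x)^2 = 4*x**2 + 4*x + 1.
Integrate each monomial from 0 to 2 using ∫_0^2 c·x^n dx = c·2^(n+1)/(n+1):
  ∫_0^2 u(x)^2 dx = ∫_0^2 (x^4 + 2*x^3 + 5*x^2 + 4*x + 4) dx. Term by term:
    ∫_0^2 x^4 dx = 32/5;  ∫_0^2 2*x^3 dx = 8;  ∫_0^2 5*x^2 dx = 40/3;
    ∫_0^2 4*x dx = 8;  ∫_0^2 4 dx = 8.
  Sum: 32/5 + 8 + 40/3 + 8 + 8 = 656/15.
  ∫_0^2 u'(x)^2 dx = ∫_0^2 (4*x^2 + 4*x + 1) dx. Term by term:
    ∫_0^2 4*x^2 dx = 32/3;  ∫_0^2 4*x dx = 8;  ∫_0^2 1 dx = 2.
  Sum: 32/3 + 8 + 2 = 62/3.
Adding: ||u||_{H^1}^2 = 656/15 + 62/3 = 322/5.


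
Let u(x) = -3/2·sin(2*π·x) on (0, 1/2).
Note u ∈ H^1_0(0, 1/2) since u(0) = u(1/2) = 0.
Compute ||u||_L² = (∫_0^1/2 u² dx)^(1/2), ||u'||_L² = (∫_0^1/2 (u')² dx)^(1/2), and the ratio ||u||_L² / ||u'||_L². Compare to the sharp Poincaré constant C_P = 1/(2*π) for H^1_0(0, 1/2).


||u||_L² / ||u'||_L² = 1/(2*π) = C_P.

u(x) = -3/2·sin(2*π·x), so u'(x) = -3*π*cos(2*π*x).
Writing u(x) = A·sin(kπx/L) with A = -3/2 and k = 1, use ∫_0^L sin²(kπx/L) dx = L/2 and ∫_0^L cos²(kπx/L) dx = L/2.
u² = 9/4·sin²(2*π·x) and (u')² = 9*π^2·cos²(2*π·x), and each of sin², cos² integrates to L/2 = 1/4 over (0, 1/2).
∫_0^1/2 u² dx = 9/16, so ||u||_L² = 3/4.
∫_0^1/2 (u')² dx = 9*π^2/4, so ||u'||_L² = 3*π/2.
Ratio ||u||_L² / ||u'||_L² = 1/(2*π).
Sharp Poincaré constant on H^1_0(0, 1/2) is C_P = L/π = 1/(2*π), achieved by sin(2*π·x).
This is the k = 1 eigenfunction (up to amplitude), so the ratio equals the sharp Poincaré constant exactly.


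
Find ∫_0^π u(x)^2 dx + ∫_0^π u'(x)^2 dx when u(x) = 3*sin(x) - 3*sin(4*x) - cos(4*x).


||u||_{H^1(0,π)}^2 = 68/5 + 94*π

u'(x) = 4*sin(4*x) + 3*cos(x) - 12*cos(4*x).
Expand u² and (u')² and integrate term by term on (0, π), using: for integers n ≥ 1, ∫_0^π sin²(nx) dx = ∫_0^π cos²(nx) dx = π/2; for n ≠ n', ∫_0^π sin(nx)sin(n'x) dx = ∫_0^π cos(nx)cos(n'x) dx = 0; and by product-to-sum, ∫_0^π sin(nx)cos(n'x) dx = ½∫_0^π [sin((n+n')x) + sin((n−n')x)] dx, which is 0 when n+n' is even and 2n/(n²−n'²) when n+n' is odd (it need not vanish on (0, π)).
  u² squared terms: (-1)²·∫cos(4x)² dx = 1·π/2 = π/2;  (-3)²·∫sin(4x)² dx = 9·π/2 = 9*π/2;  (3)²·∫sin(x)² dx = 9·π/2 = 9*π/2.
  u² cross terms: 2·(-1)·(-3)·∫cos(4x)·sin(4x) dx = 6·(0) = 0;  2·(-1)·(3)·∫cos(4x)·sin(x) dx = -6·(-2/15) = 4/5;  2·(-3)·(3)·∫sin(4x)·sin(x) dx = -18·(0) = 0.
  So ∫_0^π u² dx = π/2 + 9*π/2 + 9*π/2 + 0 + 4/5 + 0 = 4/5 + 19*π/2.
  (u')² squared terms: (-12)²·∫cos(4x)² dx = 144·π/2 = 72*π;  (3)²·∫cos(x)² dx = 9·π/2 = 9*π/2;  (4)²·∫sin(4x)² dx = 16·π/2 = 8*π.
  (u')² cross terms: 2·(-12)·(3)·∫cos(4x)·cos(x) dx = -72·(0) = 0;  2·(-12)·(4)·∫cos(4x)·sin(4x) dx = -96·(0) = 0;  2·(3)·(4)·∫cos(x)·sin(4x) dx = 24·(8/15) = 64/5.
  So ∫_0^π (u')² dx = 72*π + 9*π/2 + 8*π + 0 + 0 + 64/5 = 64/5 + 169*π/2.
||u||_{H^1}^2 = (4/5 + 19*π/2) + (64/5 + 169*π/2) = 68/5 + 94*π.


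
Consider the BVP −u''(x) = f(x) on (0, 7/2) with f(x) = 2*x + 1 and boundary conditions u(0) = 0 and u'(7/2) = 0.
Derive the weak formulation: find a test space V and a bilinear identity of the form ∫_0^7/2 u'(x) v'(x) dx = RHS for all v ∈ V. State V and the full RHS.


V = {v ∈ H^1(0, 7/2) : v(0) = 0} (test functions vanish at x = 0 where u is specified); weak form: ∫_0^7/2 u'v' dx = ∫_0^7/2 (2*x + 1) v dx for all v ∈ V.

Multiply both sides by a test function v and integrate from 0 to 7/2:
  ∫_0^7/2 −u''(x) v(x) dx = ∫_0^7/2 f(x) v(x) dx.
Integrate the LHS by parts once:
  ∫_0^7/2 −u'' v dx = −[u'(x) v(x)]_0^7/2 + ∫_0^7/2 u'(x) v'(x) dx.
Thus ∫_0^7/2 u'(x) v'(x) dx = ∫_0^7/2 f(x) v(x) dx + [u'(x) v(x)]_0^7/2.
Choose V so that boundary terms are either known or forced to vanish.
Mixed BC: u(0) = 0 (Dirichlet) and u'(7/2) = 0 (Neumann). Define V = {v ∈ H^1(0, 7/2) : v(0) = 0}. Then [u' v]_0^7/2 = u'(7/2)·v(7/2) − u'(0)·0 = 0.
Weak formulation: find u (satisfying any essential BC) such that ∫_0^7/2 u'(x) v'(x) dx = ∫_0^7/2 f v dx for all v ∈ V (Dirichlet at 0 absorbed into V; the Neumann datum at x = 7/2 is zero, so no boundary term remains).
Substituting f(x) = 2*x + 1, the right-hand side is ∫_0^7/2 (2*x + 1) v dx.


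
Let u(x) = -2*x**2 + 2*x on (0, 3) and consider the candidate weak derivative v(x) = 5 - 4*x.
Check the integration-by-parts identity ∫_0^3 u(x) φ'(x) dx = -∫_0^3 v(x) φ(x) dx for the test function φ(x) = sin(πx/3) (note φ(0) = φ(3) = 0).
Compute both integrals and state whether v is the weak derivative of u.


LHS = 24/π, RHS = 6/π. No, v is not the weak derivative of u.

u(x) = -2*x**2 + 2*x, classical derivative u'(x) = 2 - 4*x.
φ(x) = sin(πx/3), so φ'(x) = π*cos(π*x/3)/3.
Note φ(0) = φ(3) = 0, so the boundary term u·φ vanishes.
LHS = ∫_0^3 u(x) φ'(x) dx = ∫_0^3 (-2*π*x^2*cos(π*x/3)/3 + 2*π*x*cos(π*x/3)/3) dx. Term by term:
  ∫_0^3 -2*π*x^2*cos(π*x/3)/3 dx = 36/π;  ∫_0^3 2*π*x*cos(π*x/3)/3 dx = -12/π.
Sum: 36/π − 12/π = 24/π.
So LHS = 24/π.
∫_0^3 v(x) φ(x) dx = ∫_0^3 (-4*x*sin(π*x/3) + 5*sin(π*x/3)) dx. Term by term:
  ∫_0^3 5*sin(π*x/3) dx = 30/π;  ∫_0^3 -4*x*sin(π*x/3) dx = -36/π.
Sum: 30/π − 36/π = -6/π.
So RHS = -∫_0^3 v(x) φ(x) dx = 6/π.
LHS − RHS = 18/π ≠ 0, so the identity fails.
(For a valid weak derivative the identity must hold for EVERY test function, in particular this one. The failure shows v is NOT the weak derivative of u.)
Correct weak derivative would be u'(x) = 2 - 4*x.


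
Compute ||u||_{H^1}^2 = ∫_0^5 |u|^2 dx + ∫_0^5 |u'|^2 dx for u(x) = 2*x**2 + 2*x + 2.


||u||_{H^1}^2 = 15770/3

The H^1 norm (squared) on an interval (0, L) is
  ||u||_{H^1}^2 = ∫_0^L u(x)^2 dx + ∫_0^L u'(x)^2 dx.
Compute u'(x) = 4*x + 2.
Then u(x)^2 = 4*x**4 + 8*x**3 + 12*x**2 + 8*x + 4 and u'(x)^2 = 16*x**2 + 16*x + 4.
Integrate each monomial from 0 to 5 using ∫_0^5 c·x^n dx = c·5^(n+1)/(n+1):
  ∫_0^5 u(x)^2 dx = ∫_0^5 (4*x^4 + 8*x^3 + 12*x^2 + 8*x + 4) dx. Term by term:
    ∫_0^5 4*x^4 dx = 2500;  ∫_0^5 8*x^3 dx = 1250;  ∫_0^5 12*x^2 dx = 500;
    ∫_0^5 8*x dx = 100;  ∫_0^5 4 dx = 20.
  Sum: 2500 + 1250 + 500 + 100 + 20 = 4370.
  ∫_0^5 u'(x)^2 dx = ∫_0^5 (16*x^2 + 16*x + 4) dx. Term by term:
    ∫_0^5 16*x^2 dx = 2000/3;  ∫_0^5 16*x dx = 200;  ∫_0^5 4 dx = 20.
  Sum: 2000/3 + 200 + 20 = 2660/3.
Adding: ||u||_{H^1}^2 = 4370 + 2660/3 = 15770/3.


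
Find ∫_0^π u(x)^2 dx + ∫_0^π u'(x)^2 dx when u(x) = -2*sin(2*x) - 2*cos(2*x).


||u||_{H^1(0,π)}^2 = 20*π

u'(x) = 4*sin(2*x) - 4*cos(2*x).
Expand u² and (u')² and integrate term by term on (0, π), using: for integers n ≥ 1, ∫_0^π sin²(nx) dx = ∫_0^π cos²(nx) dx = π/2; for n ≠ n', ∫_0^π sin(nx)sin(n'x) dx = ∫_0^π cos(nx)cos(n'x) dx = 0; and by product-to-sum, ∫_0^π sin(nx)cos(n'x) dx = ½∫_0^π [sin((n+n')x) + sin((n−n')x)] dx, which is 0 when n+n' is even and 2n/(n²−n'²) when n+n' is odd (it need not vanish on (0, π)).
  u² squared terms: (-2)²·∫cos(2x)² dx = 4·π/2 = 2*π;  (-2)²·∫sin(2x)² dx = 4·π/2 = 2*π.
  u² cross terms: 2·(-2)·(-2)·∫cos(2x)·sin(2x) dx = 8·(0) = 0.
  So ∫_0^π u² dx = 2*π + 2*π + 0 = 4*π.
  (u')² squared terms: (-4)²·∫cos(2x)² dx = 16·π/2 = 8*π;  (4)²·∫sin(2x)² dx = 16·π/2 = 8*π.
  (u')² cross terms: 2·(-4)·(4)·∫cos(2x)·sin(2x) dx = -32·(0) = 0.
  So ∫_0^π (u')² dx = 8*π + 8*π + 0 = 16*π.
||u||_{H^1}^2 = (4*π) + (16*π) = 20*π.


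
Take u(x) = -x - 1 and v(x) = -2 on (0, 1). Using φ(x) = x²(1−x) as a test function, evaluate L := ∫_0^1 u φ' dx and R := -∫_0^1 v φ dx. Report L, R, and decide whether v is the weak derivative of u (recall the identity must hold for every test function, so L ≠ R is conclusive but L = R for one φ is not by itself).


LHS = 1/12, RHS = 1/6. No, v is not the weak derivative of u.

u(x) = -x - 1, classical derivative u'(x) = -1.
φ(x) = x²(1−x), so φ'(x) = x*(2 - 3*x).
Note φ(0) = φ(1) = 0, so the boundary term u·φ vanishes.
LHS = ∫_0^1 u(x) φ'(x) dx = ∫_0^1 (3*x^3 + x^2 - 2*x) dx. Term by term:
  ∫_0^1 3*x^3 dx = 3/4;  ∫_0^1 x^2 dx = 1/3;  ∫_0^1 -2*x dx = -1.
Sum: 3/4 + 1/3 − 1 = 1/12.
So LHS = 1/12.
∫_0^1 v(x) φ(x) dx = ∫_0^1 (2*x^3 - 2*x^2) dx. Term by term:
  ∫_0^1 2*x^3 dx = 1/2;  ∫_0^1 -2*x^2 dx = -2/3.
Sum: 1/2 − 2/3 = -1/6.
So RHS = -∫_0^1 v(x) φ(x) dx = 1/6.
LHS − RHS = -1/12 ≠ 0, so the identity fails.
(For a valid weak derivative the identity must hold for EVERY test function, in particular this one. The failure shows v is NOT the weak derivative of u.)
Correct weak derivative would be u'(x) = -1.


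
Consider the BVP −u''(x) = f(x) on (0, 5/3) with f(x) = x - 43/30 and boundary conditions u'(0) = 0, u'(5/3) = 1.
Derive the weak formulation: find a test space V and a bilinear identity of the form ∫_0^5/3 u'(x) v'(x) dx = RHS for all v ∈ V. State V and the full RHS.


V = H^1(0, 5/3) (v unrestricted at boundary; u is determined up to an additive constant); weak form: ∫_0^5/3 u'v' dx = ∫_0^5/3 (x - 43/30) v dx + v(5/3) for all v ∈ V.

Multiply both sides by a test function v and integrate from 0 to 5/3:
  ∫_0^5/3 −u''(x) v(x) dx = ∫_0^5/3 f(x) v(x) dx.
Integrate the LHS by parts once:
  ∫_0^5/3 −u'' v dx = −[u'(x) v(x)]_0^5/3 + ∫_0^5/3 u'(x) v'(x) dx.
Thus ∫_0^5/3 u'(x) v'(x) dx = ∫_0^5/3 f(x) v(x) dx + [u'(x) v(x)]_0^5/3.
Choose V so that boundary terms are either known or forced to vanish.
u has inhomogeneous Neumann u'(0) = 0, u'(5/3) = 1. [u' v]_0^5/3 = (1)·v(5/3) − (0)·v(0) = v(5/3). Take V = H^1(0, 5/3); boundary term becomes part of RHS.
Weak formulation: find u (satisfying any essential BC) such that ∫_0^5/3 u'(x) v'(x) dx = ∫_0^5/3 f v dx + v(5/3) for all v ∈ V (Neumann data are natural BCs: they enter the RHS as boundary terms).
Substituting f(x) = x - 43/30, the right-hand side is ∫_0^5/3 (x - 43/30) v dx + v(5/3).
Compatibility check (pure Neumann): taking v ≡ 1 ∈ V gives 0 = ∫_0^5/3 f dx + (1) − (0), i.e. ∫_0^5/3 f dx must equal u'(0) − u'(5/3) = -1. Indeed ∫_0^5/3 (x - 43/30) dx = -1, so the data are compatible. The solution is then unique only up to an additive constant (fix it e.g. by requiring ∫_0^5/3 u dx = 0).


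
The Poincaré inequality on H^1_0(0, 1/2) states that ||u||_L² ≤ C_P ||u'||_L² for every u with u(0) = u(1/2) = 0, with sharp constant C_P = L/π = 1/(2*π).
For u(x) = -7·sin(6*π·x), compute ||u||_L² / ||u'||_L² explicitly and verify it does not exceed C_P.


||u||_L² / ||u'||_L² = 1/(6*π) < C_P = 1/(2*π).

u(x) = -7·sin(6*π·x), so u'(x) = -42*π*cos(6*π*x).
Writing u(x) = A·sin(kπx/L) with A = -7 and k = 3, use ∫_0^L sin²(kπx/L) dx = L/2 and ∫_0^L cos²(kπx/L) dx = L/2.
u² = 49·sin²(6*π·x) and (u')² = 1764*π^2·cos²(6*π·x), and each of sin², cos² integrates to L/2 = 1/4 over (0, 1/2).
∫_0^1/2 u² dx = 49/4, so ||u||_L² = 7/2.
∫_0^1/2 (u')² dx = 441*π^2, so ||u'||_L² = 21*π.
Ratio ||u||_L² / ||u'||_L² = 1/(6*π).
Sharp Poincaré constant on H^1_0(0, 1/2) is C_P = L/π = 1/(2*π), achieved by sin(2*π·x).
This is the k = 3 harmonic; the ratio L/(kπ) is strictly less than C_P = L/π, consistent with the sharp inequality ||u||_L² ≤ C_P ||u'||_L².


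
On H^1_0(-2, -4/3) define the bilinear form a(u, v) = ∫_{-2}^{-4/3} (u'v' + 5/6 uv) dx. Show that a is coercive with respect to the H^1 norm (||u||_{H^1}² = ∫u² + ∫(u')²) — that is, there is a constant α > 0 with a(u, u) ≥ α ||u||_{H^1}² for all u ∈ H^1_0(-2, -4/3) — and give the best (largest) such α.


α = (10 + 27*π^2)/(3*(4 + 9*π^2))

Coercivity of a(·,·) on H^1_0(-2, -4/3) means a(u, u) ≥ α ||u||_{H^1}² for every u ∈ H^1_0.
The interval has length L = 2/3, and Poincaré/coercivity depend only on L. Here a(u, u) = ∫(u')² + (5/6)·∫u².
Here 0 < c = 5/6 < 1. The condition a(u,u) ≥ α||u||_{H^1}² reads (1−α)∫(u')² ≥ (α−c)∫u². Any admissible α is ≤ 1 (rapidly oscillating u have ∫u²/∫(u')² → 0), and α = 1 would force 0 ≥ (1−c)∫u², impossible since c < 1; so 1−α > 0. By the sharp Poincaré inequality on H^1_0 of an interval of length L, ∫(u')² ≥ (π/L)²∫u² with equality for the first sine mode sin(π(x−x₀)/L) (x₀ the left endpoint), so the inequality holds for all u iff (1−α)(π/L)² ≥ α − c, i.e. α ≤ ((π/L)² + c)/((π/L)² + 1) = (1 + c(L/π)²)/(1 + (L/π)²). With (π/L)² = 9*π^2/4 and c = 5/6, the largest admissible constant is α = ((π/L)² + c)/((π/L)² + 1).
Simplifying, α = (10 + 27*π^2)/(3*(4 + 9*π^2)).


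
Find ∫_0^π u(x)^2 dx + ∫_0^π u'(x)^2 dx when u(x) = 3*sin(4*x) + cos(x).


||u||_{H^1(0,π)}^2 = 32/5 + 155*π/2

u'(x) = -sin(x) + 12*cos(4*x).
Expand u² and (u')² and integrate term by term on (0, π), using: for integers n ≥ 1, ∫_0^π sin²(nx) dx = ∫_0^π cos²(nx) dx = π/2; for n ≠ n', ∫_0^π sin(nx)sin(n'x) dx = ∫_0^π cos(nx)cos(n'x) dx = 0; and by product-to-sum, ∫_0^π sin(nx)cos(n'x) dx = ½∫_0^π [sin((n+n')x) + sin((n−n')x)] dx, which is 0 when n+n' is even and 2n/(n²−n'²) when n+n' is odd (it need not vanish on (0, π)).
  u² squared terms: (3)²·∫sin(4x)² dx = 9·π/2 = 9*π/2;  (1)²·∫cos(x)² dx = 1·π/2 = π/2.
  u² cross terms: 2·(3)·(1)·∫sin(4x)·cos(x) dx = 6·(8/15) = 16/5.
  So ∫_0^π u² dx = 9*π/2 + π/2 + 16/5 = 16/5 + 5*π.
  (u')² squared terms: (-1)²·∫sin(x)² dx = 1·π/2 = π/2;  (12)²·∫cos(4x)² dx = 144·π/2 = 72*π.
  (u')² cross terms: 2·(-1)·(12)·∫sin(x)·cos(4x) dx = -24·(-2/15) = 16/5.
  So ∫_0^π (u')² dx = π/2 + 72*π + 16/5 = 16/5 + 145*π/2.
||u||_{H^1}^2 = (16/5 + 5*π) + (16/5 + 145*π/2) = 32/5 + 155*π/2.
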